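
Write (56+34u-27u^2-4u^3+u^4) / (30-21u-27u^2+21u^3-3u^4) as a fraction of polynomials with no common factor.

(28+3u-u^2)/(15-18u+3u^2)

Repeated division with remainder:
  u^4-4u^3-27u^2+34u+56 = (-1/3)(-3u^4+21u^3-27u^2-21u+30) + (3u^3-36u^2+27u+66)
  -3u^4+21u^3-27u^2-21u+30 = (-u-5)(3u^3-36u^2+27u+66) + (-180u^2+180u+360)
  3u^3-36u^2+27u+66 = (-(1/60)u+11/60)(-180u^2+180u+360) + (0)
Last nonzero remainder: -180u^2+180u+360. Dividing through by -180 gives the monic gcd u^2-u-2.
Cancel u^2-u-2 from numerator and denominator to get the reduced form.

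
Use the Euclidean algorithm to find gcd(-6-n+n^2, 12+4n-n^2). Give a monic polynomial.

2+n

By polynomial division,
  n^2-n-6 = (-1)(-n^2+4n+12) + (3n+6)
  -n^2+4n+12 = (-(1/3)n+2)(3n+6) + (0)
Last nonzero remainder: 3n+6. Dividing through by 3 gives the monic gcd n+2.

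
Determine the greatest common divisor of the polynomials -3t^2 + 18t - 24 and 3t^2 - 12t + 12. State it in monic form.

t - 2

By polynomial division,
  -3t^2 + 18t - 24 = (-1)(3t^2 - 12t + 12) + (6t - 12)
  3t^2 - 12t + 12 = ((1/2)t - 1)(6t - 12) + (0)
Last nonzero remainder: 6t - 12. Dividing through by 6 gives the monic gcd t - 2.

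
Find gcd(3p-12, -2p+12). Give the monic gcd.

1

Apply the Euclidean algorithm:
  3p-12 = (-3/2)(-2p+12) + (6)
  -2p+12 = (-(1/3)p+2)(6) + (0)
The last nonzero remainder is the constant 6, so the polynomials are coprime and gcd = 1.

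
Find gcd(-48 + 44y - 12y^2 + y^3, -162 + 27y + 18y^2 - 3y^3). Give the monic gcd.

-6 + y

By polynomial division,
  y^3 - 12y^2 + 44y - 48 = (-1/3)(-3y^3 + 18y^2 + 27y - 162) + (-6y^2 + 53y - 102)
  -3y^3 + 18y^2 + 27y - 162 = ((1/2)y + 17/12)(-6y^2 + 53y - 102) + ((35/12)y - 35/2)
  -6y^2 + 53y - 102 = (-(72/35)y + 204/35)((35/12)y - 35/2) + (0)
Last nonzero remainder: (35/12)y - 35/2. Dividing through by 35/12 gives the monic gcd y - 6.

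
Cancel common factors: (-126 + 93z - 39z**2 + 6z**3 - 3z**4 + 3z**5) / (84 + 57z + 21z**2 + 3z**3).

By polynomial division,
  3z**5 - 3z**4 + 6z**3 - 39z**2 + 93z - 126 = (z**2 - 8z + 39)(3z**3 + 21z**2 + 57z + 84) + (-486z**2 - 1458z - 3402)
  3z**3 + 21z**2 + 57z + 84 = (-(1/162)z - 2/81)(-486z**2 - 1458z - 3402) + (0)
Last nonzero remainder: -486z**2 - 1458z - 3402. Dividing through by -486 gives the monic gcd z**2 + 3z + 7.
Cancel z**2 + 3z + 7 from numerator and denominator to get the reduced form.

(-6 + 7z - 4z**2 + z**3)/(4 + z)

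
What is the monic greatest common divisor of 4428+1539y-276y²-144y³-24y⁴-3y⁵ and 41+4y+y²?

Apply the Euclidean algorithm:
  -3y⁵-24y⁴-144y³-276y²+1539y+4428 = (-3y³-12y²+27y+108)(y²+4y+41) + (0)
The last nonzero remainder y²+4y+41 is already monic.

41+4y+y²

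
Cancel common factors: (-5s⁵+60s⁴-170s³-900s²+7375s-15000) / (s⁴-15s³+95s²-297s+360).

(-5s²+125)/(s-3)

By polynomial division,
  -5s⁵+60s⁴-170s³-900s²+7375s-15000 = (-5s-15)(s⁴-15s³+95s²-297s+360) + (80s³-960s²+4720s-9600)
  s⁴-15s³+95s²-297s+360 = ((1/80)s-3/80)(80s³-960s²+4720s-9600) + (0)
Last nonzero remainder: 80s³-960s²+4720s-9600. Dividing through by 80 gives the monic gcd s³-12s²+59s-120.
Cancel s³-12s²+59s-120 from numerator and denominator to get the reduced form.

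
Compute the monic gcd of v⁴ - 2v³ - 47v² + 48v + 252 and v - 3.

v - 3

Euclidean algorithm in ℚ[v]:
  v⁴ - 2v³ - 47v² + 48v + 252 = (v³ + v² - 44v - 84)(v - 3) + (0)
The last nonzero remainder v - 3 is already monic.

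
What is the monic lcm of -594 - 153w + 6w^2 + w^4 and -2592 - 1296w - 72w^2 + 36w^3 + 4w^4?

-21384 - 12636w - 2214w^2 - 81w^3 + 42w^4 + 12w^5 + w^6

Euclidean algorithm in ℚ[w]:
  w^4 + 6w^2 - 153w - 594 = (1/4)(4w^4 + 36w^3 - 72w^2 - 1296w - 2592) + (-9w^3 + 24w^2 + 171w + 54)
  4w^4 + 36w^3 - 72w^2 - 1296w - 2592 = (-(4/9)w - 140/27)(-9w^3 + 24w^2 + 171w + 54) + ((1156/9)w^2 - (1156/3)w - 2312)
  -9w^3 + 24w^2 + 171w + 54 = (-(81/1156)w - 27/1156)((1156/9)w^2 - (1156/3)w - 2312) + (0)
Last nonzero remainder: (1156/9)w^2 - (1156/3)w - 2312. Dividing through by 1156/9 gives the monic gcd w^2 - 3w - 18.
Then lcm(f, g) = f·g / gcd(f, g); expanding and making the result monic gives the answer.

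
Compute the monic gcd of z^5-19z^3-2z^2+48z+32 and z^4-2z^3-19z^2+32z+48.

z^3+z^2-16z-16

Apply the Euclidean algorithm:
  z^5-19z^3-2z^2+48z+32 = (z+2)(z^4-2z^3-19z^2+32z+48) + (4z^3+4z^2-64z-64)
  z^4-2z^3-19z^2+32z+48 = ((1/4)z-3/4)(4z^3+4z^2-64z-64) + (0)
Last nonzero remainder: 4z^3+4z^2-64z-64. Dividing through by 4 gives the monic gcd z^3+z^2-16z-16.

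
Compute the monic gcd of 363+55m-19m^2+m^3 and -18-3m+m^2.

3+m

Apply the Euclidean algorithm:
  m^3-19m^2+55m+363 = (m-16)(m^2-3m-18) + (25m+75)
  m^2-3m-18 = ((1/25)m-6/25)(25m+75) + (0)
Last nonzero remainder: 25m+75. Dividing through by 25 gives the monic gcd m+3.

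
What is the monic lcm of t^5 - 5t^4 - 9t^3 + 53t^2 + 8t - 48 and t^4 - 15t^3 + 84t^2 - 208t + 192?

Repeated division with remainder:
  t^5 - 5t^4 - 9t^3 + 53t^2 + 8t - 48 = (t + 10)(t^4 - 15t^3 + 84t^2 - 208t + 192) + (57t^3 - 579t^2 + 1896t - 1968)
  t^4 - 15t^3 + 84t^2 - 208t + 192 = ((1/57)t - 92/1083)(57t^3 - 579t^2 + 1896t - 1968) + ((560/361)t^2 - (4480/361)t + 8960/361)
  57t^3 - 579t^2 + 1896t - 1968 = ((20577/560)t - 44403/560)((560/361)t^2 - (4480/361)t + 8960/361) + (0)
Last nonzero remainder: (560/361)t^2 - (4480/361)t + 8960/361. Dividing through by 560/361 gives the monic gcd t^2 - 8t + 16.
Then lcm(f, g) = f·g / gcd(f, g); expanding and making the result monic gives the answer.

t^7 - 12t^6 + 38t^5 + 56t^4 - 471t^3 + 532t^2 + 432t - 576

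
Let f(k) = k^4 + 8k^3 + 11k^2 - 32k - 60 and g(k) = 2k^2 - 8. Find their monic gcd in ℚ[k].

k^2 - 4

Repeated division with remainder:
  k^4 + 8k^3 + 11k^2 - 32k - 60 = ((1/2)k^2 + 4k + 15/2)(2k^2 - 8) + (0)
Last nonzero remainder: 2k^2 - 8. Dividing through by 2 gives the monic gcd k^2 - 4.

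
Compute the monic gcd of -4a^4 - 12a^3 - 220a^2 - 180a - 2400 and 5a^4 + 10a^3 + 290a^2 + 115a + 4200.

Euclidean algorithm in ℚ[a]:
  -4a^4 - 12a^3 - 220a^2 - 180a - 2400 = (-4/5)(5a^4 + 10a^3 + 290a^2 + 115a + 4200) + (-4a^3 + 12a^2 - 88a + 960)
  5a^4 + 10a^3 + 290a^2 + 115a + 4200 = (-(5/4)a - 25/4)(-4a^3 + 12a^2 - 88a + 960) + (255a^2 + 765a + 10200)
  -4a^3 + 12a^2 - 88a + 960 = (-(4/255)a + 8/85)(255a^2 + 765a + 10200) + (0)
Last nonzero remainder: 255a^2 + 765a + 10200. Dividing through by 255 gives the monic gcd a^2 + 3a + 40.

a^2 + 3a + 40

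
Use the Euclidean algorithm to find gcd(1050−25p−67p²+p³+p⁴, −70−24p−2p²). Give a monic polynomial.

35+12p+p²

By polynomial division,
  p⁴+p³−67p²−25p+1050 = (−(1/2)p²+(11/2)p−15)(−2p²−24p−70) + (0)
Last nonzero remainder: −2p²−24p−70. Dividing through by −2 gives the monic gcd p²+12p+35.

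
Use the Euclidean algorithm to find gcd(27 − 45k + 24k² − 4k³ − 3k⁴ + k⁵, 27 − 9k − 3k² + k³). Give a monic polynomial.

Apply the Euclidean algorithm:
  k⁵ − 3k⁴ − 4k³ + 24k² − 45k + 27 = (k² + 5)(k³ − 3k² − 9k + 27) + (12k² − 108)
  k³ − 3k² − 9k + 27 = ((1/12)k − 1/4)(12k² − 108) + (0)
Last nonzero remainder: 12k² − 108. Dividing through by 12 gives the monic gcd k² − 9.

−9 + k²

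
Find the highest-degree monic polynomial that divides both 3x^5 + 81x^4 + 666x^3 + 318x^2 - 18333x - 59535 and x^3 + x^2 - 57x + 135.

Euclidean algorithm in ℚ[x]:
  3x^5 + 81x^4 + 666x^3 + 318x^2 - 18333x - 59535 = (3x^2 + 78x + 759)(x^3 + x^2 - 57x + 135) + (3600x^2 + 14400x - 162000)
  x^3 + x^2 - 57x + 135 = ((1/3600)x - 1/1200)(3600x^2 + 14400x - 162000) + (0)
Last nonzero remainder: 3600x^2 + 14400x - 162000. Dividing through by 3600 gives the monic gcd x^2 + 4x - 45.

x^2 + 4x - 45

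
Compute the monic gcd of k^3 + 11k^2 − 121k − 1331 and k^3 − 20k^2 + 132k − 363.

k − 11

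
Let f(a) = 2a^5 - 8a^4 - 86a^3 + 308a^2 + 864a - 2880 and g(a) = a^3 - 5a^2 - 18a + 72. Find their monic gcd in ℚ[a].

a^3 - 5a^2 - 18a + 72

Repeated division with remainder:
  2a^5 - 8a^4 - 86a^3 + 308a^2 + 864a - 2880 = (2a^2 + 2a - 40)(a^3 - 5a^2 - 18a + 72) + (0)
The last nonzero remainder a^3 - 5a^2 - 18a + 72 is already monic.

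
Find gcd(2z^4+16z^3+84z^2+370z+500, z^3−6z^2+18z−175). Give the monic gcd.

z^2+z+25

By polynomial division,
  2z^4+16z^3+84z^2+370z+500 = (2z+28)(z^3−6z^2+18z−175) + (216z^2+216z+5400)
  z^3−6z^2+18z−175 = ((1/216)z−7/216)(216z^2+216z+5400) + (0)
Last nonzero remainder: 216z^2+216z+5400. Dividing through by 216 gives the monic gcd z^2+z+25.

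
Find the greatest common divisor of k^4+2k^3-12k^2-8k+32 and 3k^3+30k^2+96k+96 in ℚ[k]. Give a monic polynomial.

Euclidean algorithm in ℚ[k]:
  k^4+2k^3-12k^2-8k+32 = ((1/3)k-8/3)(3k^3+30k^2+96k+96) + (36k^2+216k+288)
  3k^3+30k^2+96k+96 = ((1/12)k+1/3)(36k^2+216k+288) + (0)
Last nonzero remainder: 36k^2+216k+288. Dividing through by 36 gives the monic gcd k^2+6k+8.

k^2+6k+8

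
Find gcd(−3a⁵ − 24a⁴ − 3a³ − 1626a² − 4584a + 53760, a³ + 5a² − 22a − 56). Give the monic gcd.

Apply the Euclidean algorithm:
  −3a⁵ − 24a⁴ − 3a³ − 1626a² − 4584a + 53760 = (−3a² − 9a − 24)(a³ + 5a² − 22a − 56) + (−1872a² − 5616a + 52416)
  a³ + 5a² − 22a − 56 = (−(1/1872)a − 1/936)(−1872a² − 5616a + 52416) + (0)
Last nonzero remainder: −1872a² − 5616a + 52416. Dividing through by −1872 gives the monic gcd a² + 3a − 28.

a² + 3a − 28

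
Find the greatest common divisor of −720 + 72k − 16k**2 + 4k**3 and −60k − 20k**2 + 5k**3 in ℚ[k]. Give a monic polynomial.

Apply the Euclidean algorithm:
  4k**3 − 16k**2 + 72k − 720 = (4/5)(5k**3 − 20k**2 − 60k) + (120k − 720)
  5k**3 − 20k**2 − 60k = ((1/24)k**2 + (1/12)k)(120k − 720) + (0)
Last nonzero remainder: 120k − 720. Dividing through by 120 gives the monic gcd k − 6.

−6 + k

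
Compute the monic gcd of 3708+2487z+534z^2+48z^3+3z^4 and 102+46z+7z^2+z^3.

3+z

Repeated division with remainder:
  3z^4+48z^3+534z^2+2487z+3708 = (3z+27)(z^3+7z^2+46z+102) + (207z^2+939z+954)
  z^3+7z^2+46z+102 = ((1/207)z+170/14283)(207z^2+939z+954) + ((143854/4761)z+143854/1587)
  207z^2+939z+954 = ((985527/143854)z+756999/71927)((143854/4761)z+143854/1587) + (0)
Last nonzero remainder: (143854/4761)z+143854/1587. Dividing through by 143854/4761 gives the monic gcd z+3.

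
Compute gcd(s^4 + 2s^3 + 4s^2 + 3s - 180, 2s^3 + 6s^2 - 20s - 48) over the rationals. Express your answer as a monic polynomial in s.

Apply the Euclidean algorithm:
  s^4 + 2s^3 + 4s^2 + 3s - 180 = ((1/2)s - 1/2)(2s^3 + 6s^2 - 20s - 48) + (17s^2 + 17s - 204)
  2s^3 + 6s^2 - 20s - 48 = ((2/17)s + 4/17)(17s^2 + 17s - 204) + (0)
Last nonzero remainder: 17s^2 + 17s - 204. Dividing through by 17 gives the monic gcd s^2 + s - 12.

s^2 + s - 12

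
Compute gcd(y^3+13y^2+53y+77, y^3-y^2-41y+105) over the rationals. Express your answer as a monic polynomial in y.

y+7

Euclidean algorithm in ℚ[y]:
  y^3+13y^2+53y+77 = (y^3-y^2-41y+105) + (14y^2+94y-28)
  y^3-y^2-41y+105 = ((1/14)y-27/49)(14y^2+94y-28) + ((627/49)y+627/7)
  14y^2+94y-28 = ((686/627)y-196/627)((627/49)y+627/7) + (0)
Last nonzero remainder: (627/49)y+627/7. Dividing through by 627/49 gives the monic gcd y+7.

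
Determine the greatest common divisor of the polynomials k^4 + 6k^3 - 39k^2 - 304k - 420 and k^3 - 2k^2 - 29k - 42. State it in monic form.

k^2 - 5k - 14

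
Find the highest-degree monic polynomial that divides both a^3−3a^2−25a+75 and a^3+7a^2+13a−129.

Euclidean algorithm in ℚ[a]:
  a^3−3a^2−25a+75 = (a^3+7a^2+13a−129) + (−10a^2−38a+204)
  a^3+7a^2+13a−129 = (−(1/10)a−8/25)(−10a^2−38a+204) + ((531/25)a−1593/25)
  −10a^2−38a+204 = (−(250/531)a−1700/531)((531/25)a−1593/25) + (0)
Last nonzero remainder: (531/25)a−1593/25. Dividing through by 531/25 gives the monic gcd a−3.

a−3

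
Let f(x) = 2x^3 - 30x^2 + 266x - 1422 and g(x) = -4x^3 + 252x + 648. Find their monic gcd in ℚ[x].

Apply the Euclidean algorithm:
  2x^3 - 30x^2 + 266x - 1422 = (-1/2)(-4x^3 + 252x + 648) + (-30x^2 + 392x - 1098)
  -4x^3 + 252x + 648 = ((2/15)x + 392/225)(-30x^2 + 392x - 1098) + (-(64024/225)x + 64024/25)
  -30x^2 + 392x - 1098 = ((3375/32012)x - 13725/32012)(-(64024/225)x + 64024/25) + (0)
Last nonzero remainder: -(64024/225)x + 64024/25. Dividing through by -64024/225 gives the monic gcd x - 9.

x - 9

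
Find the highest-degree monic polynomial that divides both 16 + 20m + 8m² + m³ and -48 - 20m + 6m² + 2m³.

Apply the Euclidean algorithm:
  m³ + 8m² + 20m + 16 = (1/2)(2m³ + 6m² - 20m - 48) + (5m² + 30m + 40)
  2m³ + 6m² - 20m - 48 = ((2/5)m - 6/5)(5m² + 30m + 40) + (0)
Last nonzero remainder: 5m² + 30m + 40. Dividing through by 5 gives the monic gcd m² + 6m + 8.

8 + 6m + m²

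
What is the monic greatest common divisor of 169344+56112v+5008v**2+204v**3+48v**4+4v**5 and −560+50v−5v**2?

112−10v+v**2

Repeated division with remainder:
  4v**5+48v**4+204v**3+5008v**2+56112v+169344 = (−(4/5)v**3−(88/5)v**2−(636/5)v−1512/5)(−5v**2+50v−560) + (0)
Last nonzero remainder: −5v**2+50v−560. Dividing through by −5 gives the monic gcd v**2−10v+112.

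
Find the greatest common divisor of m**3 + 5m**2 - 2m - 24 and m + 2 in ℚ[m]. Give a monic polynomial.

1

Apply the Euclidean algorithm:
  m**3 + 5m**2 - 2m - 24 = (m**2 + 3m - 8)(m + 2) + (-8)
  m + 2 = (-(1/8)m - 1/4)(-8) + (0)
The last nonzero remainder is the constant -8, so the polynomials are coprime and gcd = 1.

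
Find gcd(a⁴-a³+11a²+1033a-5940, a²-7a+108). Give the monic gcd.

a²-7a+108

Repeated division with remainder:
  a⁴-a³+11a²+1033a-5940 = (a²+6a-55)(a²-7a+108) + (0)
The last nonzero remainder a²-7a+108 is already monic.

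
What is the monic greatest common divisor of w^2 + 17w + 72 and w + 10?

1

By polynomial division,
  w^2 + 17w + 72 = (w + 7)(w + 10) + (2)
  w + 10 = ((1/2)w + 5)(2) + (0)
The last nonzero remainder is the constant 2, so the polynomials are coprime and gcd = 1.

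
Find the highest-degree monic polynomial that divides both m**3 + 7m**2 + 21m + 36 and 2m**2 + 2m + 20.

By polynomial division,
  m**3 + 7m**2 + 21m + 36 = ((1/2)m + 3)(2m**2 + 2m + 20) + (5m - 24)
  2m**2 + 2m + 20 = ((2/5)m + 58/25)(5m - 24) + (1892/25)
  5m - 24 = ((125/1892)m - 150/473)(1892/25) + (0)
The last nonzero remainder is the constant 1892/25, so the polynomials are coprime and gcd = 1.

1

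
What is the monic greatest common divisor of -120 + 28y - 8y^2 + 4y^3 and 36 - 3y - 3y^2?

By polynomial division,
  4y^3 - 8y^2 + 28y - 120 = (-(4/3)y + 4)(-3y^2 - 3y + 36) + (88y - 264)
  -3y^2 - 3y + 36 = (-(3/88)y - 3/22)(88y - 264) + (0)
Last nonzero remainder: 88y - 264. Dividing through by 88 gives the monic gcd y - 3.

-3 + y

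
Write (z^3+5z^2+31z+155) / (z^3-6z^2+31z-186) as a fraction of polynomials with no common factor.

Apply the Euclidean algorithm:
  z^3+5z^2+31z+155 = (z^3-6z^2+31z-186) + (11z^2+341)
  z^3-6z^2+31z-186 = ((1/11)z-6/11)(11z^2+341) + (0)
Last nonzero remainder: 11z^2+341. Dividing through by 11 gives the monic gcd z^2+31.
Cancel z^2+31 from numerator and denominator to get the reduced form.

(z+5)/(z-6)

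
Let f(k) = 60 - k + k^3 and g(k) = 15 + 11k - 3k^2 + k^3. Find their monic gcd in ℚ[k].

15 - 4k + k^2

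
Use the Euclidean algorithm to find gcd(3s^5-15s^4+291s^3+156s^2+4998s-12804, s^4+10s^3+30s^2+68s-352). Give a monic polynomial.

s^3+2s^2+14s-44

By polynomial division,
  3s^5-15s^4+291s^3+156s^2+4998s-12804 = (3s-45)(s^4+10s^3+30s^2+68s-352) + (651s^3+1302s^2+9114s-28644)
  s^4+10s^3+30s^2+68s-352 = ((1/651)s+8/651)(651s^3+1302s^2+9114s-28644) + (0)
Last nonzero remainder: 651s^3+1302s^2+9114s-28644. Dividing through by 651 gives the monic gcd s^3+2s^2+14s-44.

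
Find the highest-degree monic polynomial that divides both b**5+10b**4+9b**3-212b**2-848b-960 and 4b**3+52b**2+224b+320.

b**2+8b+16

Euclidean algorithm in ℚ[b]:
  b**5+10b**4+9b**3-212b**2-848b-960 = ((1/4)b**2-(3/4)b-2)(4b**3+52b**2+224b+320) + (-20b**2-160b-320)
  4b**3+52b**2+224b+320 = (-(1/5)b-1)(-20b**2-160b-320) + (0)
Last nonzero remainder: -20b**2-160b-320. Dividing through by -20 gives the monic gcd b**2+8b+16.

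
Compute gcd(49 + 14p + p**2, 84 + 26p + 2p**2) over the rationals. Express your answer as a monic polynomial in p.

By polynomial division,
  p**2 + 14p + 49 = (1/2)(2p**2 + 26p + 84) + (p + 7)
  2p**2 + 26p + 84 = (2p + 12)(p + 7) + (0)
The last nonzero remainder p + 7 is already monic.

7 + p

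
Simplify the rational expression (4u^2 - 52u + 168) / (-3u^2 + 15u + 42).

(-4u + 24)/(3u + 6)

Repeated division with remainder:
  4u^2 - 52u + 168 = (-4/3)(-3u^2 + 15u + 42) + (-32u + 224)
  -3u^2 + 15u + 42 = ((3/32)u + 3/16)(-32u + 224) + (0)
Last nonzero remainder: -32u + 224. Dividing through by -32 gives the monic gcd u - 7.
Cancel u - 7 from numerator and denominator to get the reduced form.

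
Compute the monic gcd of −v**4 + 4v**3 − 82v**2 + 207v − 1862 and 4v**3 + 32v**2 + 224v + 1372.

Apply the Euclidean algorithm:
  −v**4 + 4v**3 − 82v**2 + 207v − 1862 = (−(1/4)v + 3)(4v**3 + 32v**2 + 224v + 1372) + (−122v**2 − 122v − 5978)
  4v**3 + 32v**2 + 224v + 1372 = (−(2/61)v − 14/61)(−122v**2 − 122v − 5978) + (0)
Last nonzero remainder: −122v**2 − 122v − 5978. Dividing through by −122 gives the monic gcd v**2 + v + 49.

v**2 + v + 49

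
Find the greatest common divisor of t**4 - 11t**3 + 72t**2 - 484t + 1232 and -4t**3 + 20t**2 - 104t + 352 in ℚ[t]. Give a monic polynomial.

Repeated division with remainder:
  t**4 - 11t**3 + 72t**2 - 484t + 1232 = (-(1/4)t + 3/2)(-4t**3 + 20t**2 - 104t + 352) + (16t**2 - 240t + 704)
  -4t**3 + 20t**2 - 104t + 352 = (-(1/4)t - 5/2)(16t**2 - 240t + 704) + (-528t + 2112)
  16t**2 - 240t + 704 = (-(1/33)t + 1/3)(-528t + 2112) + (0)
Last nonzero remainder: -528t + 2112. Dividing through by -528 gives the monic gcd t - 4.

t - 4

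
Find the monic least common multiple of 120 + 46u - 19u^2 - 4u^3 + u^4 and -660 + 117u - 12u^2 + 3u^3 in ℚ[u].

5280 + 2144u - 670u^2 - 149u^3 + 21u^4 - 3u^5 + u^6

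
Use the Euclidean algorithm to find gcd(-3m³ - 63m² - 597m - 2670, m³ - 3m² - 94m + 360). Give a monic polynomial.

m + 10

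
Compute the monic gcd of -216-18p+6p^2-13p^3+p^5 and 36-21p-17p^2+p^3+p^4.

-36-15p+2p^2+p^3

Repeated division with remainder:
  p^5-13p^3+6p^2-18p-216 = (p-1)(p^4+p^3-17p^2-21p+36) + (5p^3+10p^2-75p-180)
  p^4+p^3-17p^2-21p+36 = ((1/5)p-1/5)(5p^3+10p^2-75p-180) + (0)
Last nonzero remainder: 5p^3+10p^2-75p-180. Dividing through by 5 gives the monic gcd p^3+2p^2-15p-36.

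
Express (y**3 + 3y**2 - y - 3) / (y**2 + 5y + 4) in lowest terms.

Apply the Euclidean algorithm:
  y**3 + 3y**2 - y - 3 = (y - 2)(y**2 + 5y + 4) + (5y + 5)
  y**2 + 5y + 4 = ((1/5)y + 4/5)(5y + 5) + (0)
Last nonzero remainder: 5y + 5. Dividing through by 5 gives the monic gcd y + 1.
Cancel y + 1 from numerator and denominator to get the reduced form.

(y**2 + 2y - 3)/(y + 4)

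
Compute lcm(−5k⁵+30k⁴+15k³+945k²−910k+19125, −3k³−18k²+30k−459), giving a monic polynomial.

Repeated division with remainder:
  −5k⁵+30k⁴+15k³+945k²−910k+19125 = ((5/3)k²−20k+395/3)(−3k³−18k²+30k−459) + (4680k²−14040k+79560)
  −3k³−18k²+30k−459 = (−(1/1560)k−3/520)(4680k²−14040k+79560) + (0)
Last nonzero remainder: 4680k²−14040k+79560. Dividing through by 4680 gives the monic gcd k²−3k+17.
Then lcm(f, g) = f·g / gcd(f, g); expanding and making the result monic gives the answer.

k⁶+3k⁵−57k⁴−216k³−1519k²−2187k−34425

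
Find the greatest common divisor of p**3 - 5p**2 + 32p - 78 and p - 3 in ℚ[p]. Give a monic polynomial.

Apply the Euclidean algorithm:
  p**3 - 5p**2 + 32p - 78 = (p**2 - 2p + 26)(p - 3) + (0)
The last nonzero remainder p - 3 is already monic.

p - 3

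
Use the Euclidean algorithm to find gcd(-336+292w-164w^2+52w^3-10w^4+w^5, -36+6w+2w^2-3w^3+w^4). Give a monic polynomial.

6-2w+w^2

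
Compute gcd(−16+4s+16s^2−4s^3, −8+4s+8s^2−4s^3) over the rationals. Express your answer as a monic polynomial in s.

By polynomial division,
  −4s^3+16s^2+4s−16 = (−4s^3+8s^2+4s−8) + (8s^2−8)
  −4s^3+8s^2+4s−8 = (−(1/2)s+1)(8s^2−8) + (0)
Last nonzero remainder: 8s^2−8. Dividing through by 8 gives the monic gcd s^2−1.

−1+s^2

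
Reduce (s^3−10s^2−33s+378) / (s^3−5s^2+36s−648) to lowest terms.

Apply the Euclidean algorithm:
  s^3−10s^2−33s+378 = (s^3−5s^2+36s−648) + (−5s^2−69s+1026)
  s^3−5s^2+36s−648 = (−(1/5)s+94/25)(−5s^2−69s+1026) + ((12516/25)s−112644/25)
  −5s^2−69s+1026 = (−(125/12516)s−475/2086)((12516/25)s−112644/25) + (0)
Last nonzero remainder: (12516/25)s−112644/25. Dividing through by 12516/25 gives the monic gcd s−9.
Cancel s−9 from numerator and denominator to get the reduced form.

(s^2−s−42)/(s^2+4s+72)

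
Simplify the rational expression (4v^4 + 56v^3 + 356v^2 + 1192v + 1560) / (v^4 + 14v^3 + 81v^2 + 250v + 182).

(4v^2 + 32v + 60)/(v^2 + 8v + 7)

By polynomial division,
  4v^4 + 56v^3 + 356v^2 + 1192v + 1560 = (4)(v^4 + 14v^3 + 81v^2 + 250v + 182) + (32v^2 + 192v + 832)
  v^4 + 14v^3 + 81v^2 + 250v + 182 = ((1/32)v^2 + (1/4)v + 7/32)(32v^2 + 192v + 832) + (0)
Last nonzero remainder: 32v^2 + 192v + 832. Dividing through by 32 gives the monic gcd v^2 + 6v + 26.
Cancel v^2 + 6v + 26 from numerator and denominator to get the reduced form.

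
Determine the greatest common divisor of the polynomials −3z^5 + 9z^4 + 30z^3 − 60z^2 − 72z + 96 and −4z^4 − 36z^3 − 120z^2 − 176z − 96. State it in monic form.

Repeated division with remainder:
  −3z^5 + 9z^4 + 30z^3 − 60z^2 − 72z + 96 = ((3/4)z − 9)(−4z^4 − 36z^3 − 120z^2 − 176z − 96) + (−204z^3 − 1008z^2 − 1584z − 768)
  −4z^4 − 36z^3 − 120z^2 − 176z − 96 = ((1/51)z + 23/289)(−204z^3 − 1008z^2 − 1584z − 768) + (−(2520/289)z^2 − (10080/289)z − 10080/289)
  −204z^3 − 1008z^2 − 1584z − 768 = ((4913/210)z + 2312/105)(−(2520/289)z^2 − (10080/289)z − 10080/289) + (0)
Last nonzero remainder: −(2520/289)z^2 − (10080/289)z − 10080/289. Dividing through by −2520/289 gives the monic gcd z^2 + 4z + 4.

z^2 + 4z + 4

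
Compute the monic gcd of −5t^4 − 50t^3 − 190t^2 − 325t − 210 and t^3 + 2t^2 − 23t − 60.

Euclidean algorithm in ℚ[t]:
  −5t^4 − 50t^3 − 190t^2 − 325t − 210 = (−5t − 40)(t^3 + 2t^2 − 23t − 60) + (−225t^2 − 1545t − 2610)
  t^3 + 2t^2 − 23t − 60 = (−(1/225)t + 73/3375)(−225t^2 − 1545t − 2610) + (−(266/225)t − 266/75)
  −225t^2 − 1545t − 2610 = ((50625/266)t + 97875/133)(−(266/225)t − 266/75) + (0)
Last nonzero remainder: −(266/225)t − 266/75. Dividing through by −266/225 gives the monic gcd t + 3.

t + 3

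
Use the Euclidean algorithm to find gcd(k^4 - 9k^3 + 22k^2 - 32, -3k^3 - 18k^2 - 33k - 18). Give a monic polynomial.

k + 1

Euclidean algorithm in ℚ[k]:
  k^4 - 9k^3 + 22k^2 - 32 = (-(1/3)k + 5)(-3k^3 - 18k^2 - 33k - 18) + (101k^2 + 159k + 58)
  -3k^3 - 18k^2 - 33k - 18 = (-(3/101)k - 1341/10201)(101k^2 + 159k + 58) + (-(105840/10201)k - 105840/10201)
  101k^2 + 159k + 58 = (-(1030301/105840)k - 295829/52920)(-(105840/10201)k - 105840/10201) + (0)
Last nonzero remainder: -(105840/10201)k - 105840/10201. Dividing through by -105840/10201 gives the monic gcd k + 1.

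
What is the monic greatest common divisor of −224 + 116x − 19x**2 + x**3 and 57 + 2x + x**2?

Apply the Euclidean algorithm:
  x**3 − 19x**2 + 116x − 224 = (x − 21)(x**2 + 2x + 57) + (101x + 973)
  x**2 + 2x + 57 = ((1/101)x − 771/10201)(101x + 973) + (1331640/10201)
  101x + 973 = ((1030301/1331640)x + 9925573/1331640)(1331640/10201) + (0)
The last nonzero remainder is the constant 1331640/10201, so the polynomials are coprime and gcd = 1.

1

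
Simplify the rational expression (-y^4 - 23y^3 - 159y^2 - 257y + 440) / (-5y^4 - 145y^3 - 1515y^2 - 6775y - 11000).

(y - 1)/(5y + 25)

By polynomial division,
  -y^4 - 23y^3 - 159y^2 - 257y + 440 = (1/5)(-5y^4 - 145y^3 - 1515y^2 - 6775y - 11000) + (6y^3 + 144y^2 + 1098y + 2640)
  -5y^4 - 145y^3 - 1515y^2 - 6775y - 11000 = (-(5/6)y - 25/6)(6y^3 + 144y^2 + 1098y + 2640) + (0)
Last nonzero remainder: 6y^3 + 144y^2 + 1098y + 2640. Dividing through by 6 gives the monic gcd y^3 + 24y^2 + 183y + 440.
Cancel y^3 + 24y^2 + 183y + 440 from numerator and denominator to get the reduced form.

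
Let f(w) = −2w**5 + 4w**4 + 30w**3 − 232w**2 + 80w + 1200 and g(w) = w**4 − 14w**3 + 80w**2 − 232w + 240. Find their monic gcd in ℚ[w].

Euclidean algorithm in ℚ[w]:
  −2w**5 + 4w**4 + 30w**3 − 232w**2 + 80w + 1200 = (−2w − 24)(w**4 − 14w**3 + 80w**2 − 232w + 240) + (−146w**3 + 1224w**2 − 5008w + 6960)
  w**4 − 14w**3 + 80w**2 − 232w + 240 = (−(1/146)w + 205/5329)(−146w**3 + 1224w**2 − 5008w + 6960) + (−(7392/5329)w**2 + (44352/5329)w − 147840/5329)
  −146w**3 + 1224w**2 − 5008w + 6960 = ((389017/3696)w − 154541/616)(−(7392/5329)w**2 + (44352/5329)w − 147840/5329) + (0)
Last nonzero remainder: −(7392/5329)w**2 + (44352/5329)w − 147840/5329. Dividing through by −7392/5329 gives the monic gcd w**2 − 6w + 20.

w**2 − 6w + 20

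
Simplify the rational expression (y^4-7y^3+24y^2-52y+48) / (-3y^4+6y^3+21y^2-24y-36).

Repeated division with remainder:
  y^4-7y^3+24y^2-52y+48 = (-1/3)(-3y^4+6y^3+21y^2-24y-36) + (-5y^3+31y^2-60y+36)
  -3y^4+6y^3+21y^2-24y-36 = ((3/5)y+63/25)(-5y^3+31y^2-60y+36) + (-(528/25)y^2+(528/5)y-3168/25)
  -5y^3+31y^2-60y+36 = ((125/528)y-25/88)(-(528/25)y^2+(528/5)y-3168/25) + (0)
Last nonzero remainder: -(528/25)y^2+(528/5)y-3168/25. Dividing through by -528/25 gives the monic gcd y^2-5y+6.
Cancel y^2-5y+6 from numerator and denominator to get the reduced form.

(-y^2+2y-8)/(3y^2+9y+6)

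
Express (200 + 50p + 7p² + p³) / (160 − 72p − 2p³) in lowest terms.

(−5 − p)/(−4 + 2p)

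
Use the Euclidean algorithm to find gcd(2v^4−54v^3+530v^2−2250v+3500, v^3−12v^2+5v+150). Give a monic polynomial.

Apply the Euclidean algorithm:
  2v^4−54v^3+530v^2−2250v+3500 = (2v−30)(v^3−12v^2+5v+150) + (160v^2−2400v+8000)
  v^3−12v^2+5v+150 = ((1/160)v+3/160)(160v^2−2400v+8000) + (0)
Last nonzero remainder: 160v^2−2400v+8000. Dividing through by 160 gives the monic gcd v^2−15v+50.

v^2−15v+50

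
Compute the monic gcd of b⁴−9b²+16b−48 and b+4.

Euclidean algorithm in ℚ[b]:
  b⁴−9b²+16b−48 = (b³−4b²+7b−12)(b+4) + (0)
The last nonzero remainder b+4 is already monic.

b+4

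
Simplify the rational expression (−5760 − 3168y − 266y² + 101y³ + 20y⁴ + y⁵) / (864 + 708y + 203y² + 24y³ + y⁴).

(−240 − 22y + 9y² + y³)/(36 + 13y + y²)

Repeated division with remainder:
  y⁵ + 20y⁴ + 101y³ − 266y² − 3168y − 5760 = (y − 4)(y⁴ + 24y³ + 203y² + 708y + 864) + (−6y³ − 162y² − 1200y − 2304)
  y⁴ + 24y³ + 203y² + 708y + 864 = (−(1/6)y + 1/2)(−6y³ − 162y² − 1200y − 2304) + (84y² + 924y + 2016)
  −6y³ − 162y² − 1200y − 2304 = (−(1/14)y − 8/7)(84y² + 924y + 2016) + (0)
Last nonzero remainder: 84y² + 924y + 2016. Dividing through by 84 gives the monic gcd y² + 11y + 24.
Cancel y² + 11y + 24 from numerator and denominator to get the reduced form.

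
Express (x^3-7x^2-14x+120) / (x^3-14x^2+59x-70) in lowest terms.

(x^2-2x-24)/(x^2-9x+14)

Repeated division with remainder:
  x^3-7x^2-14x+120 = (x^3-14x^2+59x-70) + (7x^2-73x+190)
  x^3-14x^2+59x-70 = ((1/7)x-25/49)(7x^2-73x+190) + (-(264/49)x+1320/49)
  7x^2-73x+190 = (-(343/264)x+931/132)(-(264/49)x+1320/49) + (0)
Last nonzero remainder: -(264/49)x+1320/49. Dividing through by -264/49 gives the monic gcd x-5.
Cancel x-5 from numerator and denominator to get the reduced form.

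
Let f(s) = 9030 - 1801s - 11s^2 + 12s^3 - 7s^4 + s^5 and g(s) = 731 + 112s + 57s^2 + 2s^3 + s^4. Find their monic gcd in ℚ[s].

43 - s + s^2

By polynomial division,
  s^5 - 7s^4 + 12s^3 - 11s^2 - 1801s + 9030 = (s - 9)(s^4 + 2s^3 + 57s^2 + 112s + 731) + (-27s^3 + 390s^2 - 1524s + 15609)
  s^4 + 2s^3 + 57s^2 + 112s + 731 = (-(1/27)s - 148/243)(-27s^3 + 390s^2 - 1524s + 15609) + ((19285/81)s^2 - (19285/81)s + 829255/81)
  -27s^3 + 390s^2 - 1524s + 15609 = (-(2187/19285)s + 29403/19285)((19285/81)s^2 - (19285/81)s + 829255/81) + (0)
Last nonzero remainder: (19285/81)s^2 - (19285/81)s + 829255/81. Dividing through by 19285/81 gives the monic gcd s^2 - s + 43.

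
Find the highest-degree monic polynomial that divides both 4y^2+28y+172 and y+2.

Euclidean algorithm in ℚ[y]:
  4y^2+28y+172 = (4y+20)(y+2) + (132)
  y+2 = ((1/132)y+1/66)(132) + (0)
The last nonzero remainder is the constant 132, so the polynomials are coprime and gcd = 1.

1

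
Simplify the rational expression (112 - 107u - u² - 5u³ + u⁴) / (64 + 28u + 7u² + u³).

Euclidean algorithm in ℚ[u]:
  u⁴ - 5u³ - u² - 107u + 112 = (u - 12)(u³ + 7u² + 28u + 64) + (55u² + 165u + 880)
  u³ + 7u² + 28u + 64 = ((1/55)u + 4/55)(55u² + 165u + 880) + (0)
Last nonzero remainder: 55u² + 165u + 880. Dividing through by 55 gives the monic gcd u² + 3u + 16.
Cancel u² + 3u + 16 from numerator and denominator to get the reduced form.

(7 - 8u + u²)/(4 + u)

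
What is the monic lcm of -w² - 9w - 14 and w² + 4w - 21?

w³ + 6w² - 13w - 42

Euclidean algorithm in ℚ[w]:
  -w² - 9w - 14 = (-1)(w² + 4w - 21) + (-5w - 35)
  w² + 4w - 21 = (-(1/5)w + 3/5)(-5w - 35) + (0)
Last nonzero remainder: -5w - 35. Dividing through by -5 gives the monic gcd w + 7.
Then lcm(f, g) = f·g / gcd(f, g); expanding and making the result monic gives the answer.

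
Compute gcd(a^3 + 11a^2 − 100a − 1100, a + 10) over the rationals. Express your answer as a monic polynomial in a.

Euclidean algorithm in ℚ[a]:
  a^3 + 11a^2 − 100a − 1100 = (a^2 + a − 110)(a + 10) + (0)
The last nonzero remainder a + 10 is already monic.

a + 10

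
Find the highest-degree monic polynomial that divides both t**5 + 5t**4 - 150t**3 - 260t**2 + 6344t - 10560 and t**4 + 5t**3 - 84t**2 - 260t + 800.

Repeated division with remainder:
  t**5 + 5t**4 - 150t**3 - 260t**2 + 6344t - 10560 = (t)(t**4 + 5t**3 - 84t**2 - 260t + 800) + (-66t**3 + 5544t - 10560)
  t**4 + 5t**3 - 84t**2 - 260t + 800 = (-(1/66)t - 5/66)(-66t**3 + 5544t - 10560) + (0)
Last nonzero remainder: -66t**3 + 5544t - 10560. Dividing through by -66 gives the monic gcd t**3 - 84t + 160.

t**3 - 84t + 160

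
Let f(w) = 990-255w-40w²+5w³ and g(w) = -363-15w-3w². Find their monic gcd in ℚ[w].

1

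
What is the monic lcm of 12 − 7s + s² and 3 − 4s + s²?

−12 + 19s − 8s² + s³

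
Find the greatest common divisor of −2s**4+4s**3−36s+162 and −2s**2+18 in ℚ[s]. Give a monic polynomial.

Repeated division with remainder:
  −2s**4+4s**3−36s+162 = (s**2−2s+9)(−2s**2+18) + (0)
Last nonzero remainder: −2s**2+18. Dividing through by −2 gives the monic gcd s**2−9.

s**2−9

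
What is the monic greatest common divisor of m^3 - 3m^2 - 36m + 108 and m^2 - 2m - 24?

Euclidean algorithm in ℚ[m]:
  m^3 - 3m^2 - 36m + 108 = (m - 1)(m^2 - 2m - 24) + (-14m + 84)
  m^2 - 2m - 24 = (-(1/14)m - 2/7)(-14m + 84) + (0)
Last nonzero remainder: -14m + 84. Dividing through by -14 gives the monic gcd m - 6.

m - 6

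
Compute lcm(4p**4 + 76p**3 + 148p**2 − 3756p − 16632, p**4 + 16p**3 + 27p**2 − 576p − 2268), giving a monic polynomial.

Repeated division with remainder:
  4p**4 + 76p**3 + 148p**2 − 3756p − 16632 = (4)(p**4 + 16p**3 + 27p**2 − 576p − 2268) + (12p**3 + 40p**2 − 1452p − 7560)
  p**4 + 16p**3 + 27p**2 − 576p − 2268 = ((1/12)p + 19/18)(12p**3 + 40p**2 − 1452p − 7560) + ((952/9)p**2 + (4760/3)p + 5712)
  12p**3 + 40p**2 − 1452p − 7560 = ((27/238)p − 45/34)((952/9)p**2 + (4760/3)p + 5712) + (0)
Last nonzero remainder: (952/9)p**2 + (4760/3)p + 5712. Dividing through by 952/9 gives the monic gcd p**2 + 15p + 54.
Then lcm(f, g) = f·g / gcd(f, g); expanding and making the result monic gives the answer.

p**6 + 20p**5 + 14p**4 − 1700p**3 − 6651p**2 + 35280p + 174636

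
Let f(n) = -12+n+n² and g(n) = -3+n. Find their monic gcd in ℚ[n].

Euclidean algorithm in ℚ[n]:
  n²+n-12 = (n+4)(n-3) + (0)
The last nonzero remainder n-3 is already monic.

-3+n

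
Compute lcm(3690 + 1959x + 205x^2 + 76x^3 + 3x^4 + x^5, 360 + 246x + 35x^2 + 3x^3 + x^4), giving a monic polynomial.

14760 + 11526x + 2779x^2 + 509x^3 + 88x^4 + 7x^5 + x^6

Apply the Euclidean algorithm:
  x^5 + 3x^4 + 76x^3 + 205x^2 + 1959x + 3690 = (x)(x^4 + 3x^3 + 35x^2 + 246x + 360) + (41x^3 - 41x^2 + 1599x + 3690)
  x^4 + 3x^3 + 35x^2 + 246x + 360 = ((1/41)x + 4/41)(41x^3 - 41x^2 + 1599x + 3690) + (0)
Last nonzero remainder: 41x^3 - 41x^2 + 1599x + 3690. Dividing through by 41 gives the monic gcd x^3 - x^2 + 39x + 90.
Then lcm(f, g) = f·g / gcd(f, g); expanding and making the result monic gives the answer.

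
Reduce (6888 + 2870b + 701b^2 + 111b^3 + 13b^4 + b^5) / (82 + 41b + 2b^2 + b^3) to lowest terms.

(168 + 70b + 13b^2 + b^3)/(2 + b)

Repeated division with remainder:
  b^5 + 13b^4 + 111b^3 + 701b^2 + 2870b + 6888 = (b^2 + 11b + 48)(b^3 + 2b^2 + 41b + 82) + (72b^2 + 2952)
  b^3 + 2b^2 + 41b + 82 = ((1/72)b + 1/36)(72b^2 + 2952) + (0)
Last nonzero remainder: 72b^2 + 2952. Dividing through by 72 gives the monic gcd b^2 + 41.
Cancel b^2 + 41 from numerator and denominator to get the reduced form.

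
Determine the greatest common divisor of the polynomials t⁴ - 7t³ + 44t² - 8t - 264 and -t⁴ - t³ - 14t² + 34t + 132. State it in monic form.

t² - t - 6

Repeated division with remainder:
  t⁴ - 7t³ + 44t² - 8t - 264 = (-1)(-t⁴ - t³ - 14t² + 34t + 132) + (-8t³ + 30t² + 26t - 132)
  -t⁴ - t³ - 14t² + 34t + 132 = ((1/8)t + 19/32)(-8t³ + 30t² + 26t - 132) + (-(561/16)t² + (561/16)t + 1683/8)
  -8t³ + 30t² + 26t - 132 = ((128/561)t - 32/51)(-(561/16)t² + (561/16)t + 1683/8) + (0)
Last nonzero remainder: -(561/16)t² + (561/16)t + 1683/8. Dividing through by -561/16 gives the monic gcd t² - t - 6.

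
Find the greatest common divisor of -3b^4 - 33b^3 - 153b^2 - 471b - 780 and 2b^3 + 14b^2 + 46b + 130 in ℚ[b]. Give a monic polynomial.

b^3 + 7b^2 + 23b + 65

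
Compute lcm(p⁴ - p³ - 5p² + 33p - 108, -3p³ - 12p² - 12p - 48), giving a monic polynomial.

p⁶ - p⁵ - p⁴ + 29p³ - 128p² + 132p - 432

Euclidean algorithm in ℚ[p]:
  p⁴ - p³ - 5p² + 33p - 108 = (-(1/3)p + 5/3)(-3p³ - 12p² - 12p - 48) + (11p² + 37p - 28)
  -3p³ - 12p² - 12p - 48 = (-(3/11)p - 21/121)(11p² + 37p - 28) + (-(1599/121)p - 6396/121)
  11p² + 37p - 28 = (-(1331/1599)p + 847/1599)(-(1599/121)p - 6396/121) + (0)
Last nonzero remainder: -(1599/121)p - 6396/121. Dividing through by -1599/121 gives the monic gcd p + 4.
Then lcm(f, g) = f·g / gcd(f, g); expanding and making the result monic gives the answer.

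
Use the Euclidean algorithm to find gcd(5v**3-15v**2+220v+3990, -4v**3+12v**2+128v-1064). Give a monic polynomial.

v+7

Apply the Euclidean algorithm:
  5v**3-15v**2+220v+3990 = (-5/4)(-4v**3+12v**2+128v-1064) + (380v+2660)
  -4v**3+12v**2+128v-1064 = (-(1/95)v**2+(2/19)v-2/5)(380v+2660) + (0)
Last nonzero remainder: 380v+2660. Dividing through by 380 gives the monic gcd v+7.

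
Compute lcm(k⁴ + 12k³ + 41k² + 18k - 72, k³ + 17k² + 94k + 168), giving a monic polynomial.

k⁵ + 19k⁴ + 125k³ + 305k² + 54k - 504

Euclidean algorithm in ℚ[k]:
  k⁴ + 12k³ + 41k² + 18k - 72 = (k - 5)(k³ + 17k² + 94k + 168) + (32k² + 320k + 768)
  k³ + 17k² + 94k + 168 = ((1/32)k + 7/32)(32k² + 320k + 768) + (0)
Last nonzero remainder: 32k² + 320k + 768. Dividing through by 32 gives the monic gcd k² + 10k + 24.
Then lcm(f, g) = f·g / gcd(f, g); expanding and making the result monic gives the answer.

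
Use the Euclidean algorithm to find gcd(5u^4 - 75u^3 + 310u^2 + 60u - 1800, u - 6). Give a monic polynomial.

u - 6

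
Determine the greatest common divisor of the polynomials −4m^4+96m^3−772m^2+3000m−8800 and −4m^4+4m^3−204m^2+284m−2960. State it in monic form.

m^2−3m+20

Euclidean algorithm in ℚ[m]:
  −4m^4+96m^3−772m^2+3000m−8800 = (−4m^4+4m^3−204m^2+284m−2960) + (92m^3−568m^2+2716m−5840)
  −4m^4+4m^3−204m^2+284m−2960 = (−(1/23)m−119/529)(92m^3−568m^2+2716m−5840) + (−(113040/529)m^2+(339120/529)m−2260800/529)
  92m^3−568m^2+2716m−5840 = (−(12167/28260)m+38617/28260)(−(113040/529)m^2+(339120/529)m−2260800/529) + (0)
Last nonzero remainder: −(113040/529)m^2+(339120/529)m−2260800/529. Dividing through by −113040/529 gives the monic gcd m^2−3m+20.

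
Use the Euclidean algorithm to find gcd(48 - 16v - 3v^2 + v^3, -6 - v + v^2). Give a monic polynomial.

-3 + v

Apply the Euclidean algorithm:
  v^3 - 3v^2 - 16v + 48 = (v - 2)(v^2 - v - 6) + (-12v + 36)
  v^2 - v - 6 = (-(1/12)v - 1/6)(-12v + 36) + (0)
Last nonzero remainder: -12v + 36. Dividing through by -12 gives the monic gcd v - 3.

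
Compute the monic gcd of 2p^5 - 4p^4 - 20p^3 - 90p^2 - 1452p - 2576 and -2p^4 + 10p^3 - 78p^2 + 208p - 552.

p^2 - p + 23

By polynomial division,
  2p^5 - 4p^4 - 20p^3 - 90p^2 - 1452p - 2576 = (-p - 3)(-2p^4 + 10p^3 - 78p^2 + 208p - 552) + (-68p^3 - 116p^2 - 1380p - 4232)
  -2p^4 + 10p^3 - 78p^2 + 208p - 552 = ((1/34)p - 57/289)(-68p^3 - 116p^2 - 1380p - 4232) + (-(17424/289)p^2 + (17424/289)p - 400752/289)
  -68p^3 - 116p^2 - 1380p - 4232 = ((4913/4356)p + 6647/2178)(-(17424/289)p^2 + (17424/289)p - 400752/289) + (0)
Last nonzero remainder: -(17424/289)p^2 + (17424/289)p - 400752/289. Dividing through by -17424/289 gives the monic gcd p^2 - p + 23.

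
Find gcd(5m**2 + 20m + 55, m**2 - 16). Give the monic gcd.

1

Apply the Euclidean algorithm:
  5m**2 + 20m + 55 = (5)(m**2 - 16) + (20m + 135)
  m**2 - 16 = ((1/20)m - 27/80)(20m + 135) + (473/16)
  20m + 135 = ((320/473)m + 2160/473)(473/16) + (0)
The last nonzero remainder is the constant 473/16, so the polynomials are coprime and gcd = 1.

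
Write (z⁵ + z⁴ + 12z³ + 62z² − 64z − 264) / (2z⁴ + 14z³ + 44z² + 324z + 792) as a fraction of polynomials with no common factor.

(z² − 4)/(2z + 12)

By polynomial division,
  z⁵ + z⁴ + 12z³ + 62z² − 64z − 264 = ((1/2)z − 3)(2z⁴ + 14z³ + 44z² + 324z + 792) + (32z³ + 32z² + 512z + 2112)
  2z⁴ + 14z³ + 44z² + 324z + 792 = ((1/16)z + 3/8)(32z³ + 32z² + 512z + 2112) + (0)
Last nonzero remainder: 32z³ + 32z² + 512z + 2112. Dividing through by 32 gives the monic gcd z³ + z² + 16z + 66.
Cancel z³ + z² + 16z + 66 from numerator and denominator to get the reduced form.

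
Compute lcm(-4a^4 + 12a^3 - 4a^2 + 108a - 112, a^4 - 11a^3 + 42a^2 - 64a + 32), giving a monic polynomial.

Repeated division with remainder:
  -4a^4 + 12a^3 - 4a^2 + 108a - 112 = (-4)(a^4 - 11a^3 + 42a^2 - 64a + 32) + (-32a^3 + 164a^2 - 148a + 16)
  a^4 - 11a^3 + 42a^2 - 64a + 32 = (-(1/32)a + 47/256)(-32a^3 + 164a^2 - 148a + 16) + ((465/64)a^2 - (2325/64)a + 465/16)
  -32a^3 + 164a^2 - 148a + 16 = (-(2048/465)a + 256/465)((465/64)a^2 - (2325/64)a + 465/16) + (0)
Last nonzero remainder: (465/64)a^2 - (2325/64)a + 465/16. Dividing through by 465/64 gives the monic gcd a^2 - 5a + 4.
Then lcm(f, g) = f·g / gcd(f, g); expanding and making the result monic gives the answer.

a^6 - 9a^5 + 27a^4 - 57a^3 + 198a^2 - 384a + 224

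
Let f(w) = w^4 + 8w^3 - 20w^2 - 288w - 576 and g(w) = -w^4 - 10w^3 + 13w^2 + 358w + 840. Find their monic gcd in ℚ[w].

w^2 - 2w - 24

Apply the Euclidean algorithm:
  w^4 + 8w^3 - 20w^2 - 288w - 576 = (-1)(-w^4 - 10w^3 + 13w^2 + 358w + 840) + (-2w^3 - 7w^2 + 70w + 264)
  -w^4 - 10w^3 + 13w^2 + 358w + 840 = ((1/2)w + 13/4)(-2w^3 - 7w^2 + 70w + 264) + ((3/4)w^2 - (3/2)w - 18)
  -2w^3 - 7w^2 + 70w + 264 = (-(8/3)w - 44/3)((3/4)w^2 - (3/2)w - 18) + (0)
Last nonzero remainder: (3/4)w^2 - (3/2)w - 18. Dividing through by 3/4 gives the monic gcd w^2 - 2w - 24.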